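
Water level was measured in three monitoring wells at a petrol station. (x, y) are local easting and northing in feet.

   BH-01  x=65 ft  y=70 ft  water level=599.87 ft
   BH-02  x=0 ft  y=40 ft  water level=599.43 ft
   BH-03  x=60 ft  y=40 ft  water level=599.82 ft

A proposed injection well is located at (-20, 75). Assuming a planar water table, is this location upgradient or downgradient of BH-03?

With h = a·x + b·y + c and BH-01 as origin, the differences give:
  (-65)·a + (-30)·b = -0.44
  (-5)·a + (-30)·b = -0.05
Eliminate b (×(-30) and ×(-30), subtract): 1800·a = 11.700 → a = ∂h/∂x = +0.006500
Back-substitute: b = ∂h/∂y = +0.0005833.
Head at (-20, 75) = 599.87 + (+0.006500)·(-85) + (+0.0005833)·(5) = 599.32 ft.
That is lower than the 599.82 ft at BH-03, so the point is downgradient.

downgradient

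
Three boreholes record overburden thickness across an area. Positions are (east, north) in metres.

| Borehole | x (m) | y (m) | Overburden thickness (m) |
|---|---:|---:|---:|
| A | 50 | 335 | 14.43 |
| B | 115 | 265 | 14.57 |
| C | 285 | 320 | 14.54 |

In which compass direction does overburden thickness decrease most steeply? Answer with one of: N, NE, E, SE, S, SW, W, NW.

Differences from A: to B (Δx, Δy, Δh) = (65, -70, +0.14); to C = (235, -15, +0.11).
Solve a·Δx + b·Δy = Δd: det = 65·(-15) − 235·(-70) = 15475.
∂d/∂x = [(+0.14)·(-15) − (+0.11)·(-70)] / 15475 = +0.0003619
∂d/∂y = [65·(+0.11) − 235·(+0.14)] / 15475 = -0.001664
Steepest decrease is along −∇f = (-0.0003619 E, +0.001664 N) → north.

N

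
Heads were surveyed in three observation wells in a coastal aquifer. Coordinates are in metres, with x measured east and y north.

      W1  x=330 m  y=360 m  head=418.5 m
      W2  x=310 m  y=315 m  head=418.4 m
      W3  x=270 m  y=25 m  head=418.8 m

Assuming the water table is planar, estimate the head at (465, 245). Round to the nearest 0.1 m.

420.4 m

With h = a·x + b·y + c and W1 as origin, the differences give:
  (-20)·a + (-45)·b = -0.1
  (-60)·a + (-335)·b = +0.3
Eliminate b (×(-335) and ×(-45), subtract): 4000·a = 47.00 → a = ∂h/∂x = +0.01175
Back-substitute: b = ∂h/∂y = -0.003000.
h(465, 245) = 418.5 + (+0.01175)·(135) + (-0.003000)·(-115) = 418.5 +1.586 +0.345 = 420.431 m.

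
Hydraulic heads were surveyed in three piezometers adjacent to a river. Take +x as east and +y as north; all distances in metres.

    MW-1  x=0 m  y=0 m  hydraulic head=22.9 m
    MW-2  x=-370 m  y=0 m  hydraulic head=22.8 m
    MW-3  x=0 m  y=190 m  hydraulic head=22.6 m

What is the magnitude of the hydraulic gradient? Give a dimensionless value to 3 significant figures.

∂h/∂x = (22.8 − 22.9) / (-370 − 0) = +0.0002703
∂h/∂y = (22.6 − 22.9) / (190 − 0) = -0.001579
|∇h| = √(0.0002703² + -0.001579²) = 0.001602

0.00160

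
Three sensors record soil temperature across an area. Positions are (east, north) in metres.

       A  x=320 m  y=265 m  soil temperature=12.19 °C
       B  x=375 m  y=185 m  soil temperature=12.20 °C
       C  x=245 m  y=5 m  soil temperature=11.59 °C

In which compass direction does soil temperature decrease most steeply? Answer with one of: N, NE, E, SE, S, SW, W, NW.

SW

With T = a·x + b·y + c and A as origin, the differences give:
  55·a + (-80)·b = +0.01
  (-75)·a + (-260)·b = -0.60
Eliminate b (×(-260) and ×(-80), subtract): -20300·a = -50.600 → a = ∂T/∂x = +0.002493
Back-substitute: b = ∂T/∂y = +0.001589.
Steepest decrease is along −∇f = (-0.002493 E, -0.001589 N) → southwest.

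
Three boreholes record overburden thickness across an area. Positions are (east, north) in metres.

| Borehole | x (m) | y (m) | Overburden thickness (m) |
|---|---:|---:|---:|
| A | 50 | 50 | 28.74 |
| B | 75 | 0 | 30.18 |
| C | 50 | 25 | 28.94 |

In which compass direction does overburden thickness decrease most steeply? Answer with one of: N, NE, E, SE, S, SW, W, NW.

Differences from A: to B (Δx, Δy, Δh) = (25, -50, +1.44); to C = (0, -25, +0.20).
Solve a·Δx + b·Δy = Δd: det = 25·(-25) − 0·(-50) = -625.
∂d/∂x = [(+1.44)·(-25) − (+0.20)·(-50)] / -625 = +0.04160
∂d/∂y = [25·(+0.20) − 0·(+1.44)] / -625 = -0.008000
Steepest decrease is along −∇f = (-0.04160 E, +0.008000 N) → west.

W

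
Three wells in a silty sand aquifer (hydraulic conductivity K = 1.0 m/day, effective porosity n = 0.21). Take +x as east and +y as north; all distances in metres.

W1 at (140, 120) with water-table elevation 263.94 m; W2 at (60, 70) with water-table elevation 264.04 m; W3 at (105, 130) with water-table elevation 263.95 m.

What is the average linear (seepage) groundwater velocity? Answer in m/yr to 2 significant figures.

2.1 m/yr

Differences from W1: to W2 (Δx, Δy, Δh) = (-80, -50, +0.10); to W3 = (-35, 10, +0.01).
Solve a·Δx + b·Δy = Δh: det = (-80)·10 − (-35)·(-50) = -2550.
∂h/∂x = [(+0.10)·10 − (+0.01)·(-50)] / -2550 = -0.0005882
∂h/∂y = [(-80)·(+0.01) − (-35)·(+0.10)] / -2550 = -0.001059
|∇h| = √(-0.0005882² + -0.001059²) = 0.001211
Seepage velocity v = K·i/n = 1.0 × 0.001211 / 0.21 = 0.005767 m/day = 2.106 m/yr.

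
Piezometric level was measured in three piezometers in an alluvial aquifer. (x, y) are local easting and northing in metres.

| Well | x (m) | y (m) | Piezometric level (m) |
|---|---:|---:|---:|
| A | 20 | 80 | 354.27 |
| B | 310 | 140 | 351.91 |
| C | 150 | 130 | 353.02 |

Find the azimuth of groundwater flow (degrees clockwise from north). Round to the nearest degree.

038°

With h = a·x + b·y + c and A as origin, the differences give:
  290·a + 60·b = -2.36
  130·a + 50·b = -1.25
Eliminate b (×50 and ×60, subtract): 6700·a = -43.000 → a = ∂h/∂x = -0.006418
Back-substitute: b = ∂h/∂y = -0.008313.
Flow direction (−∇h) has components (+0.006418 E, +0.008313 N).
Azimuth = atan2(E, N) = atan2(+0.006418, +0.008313) = 37.7° ≈ 038°.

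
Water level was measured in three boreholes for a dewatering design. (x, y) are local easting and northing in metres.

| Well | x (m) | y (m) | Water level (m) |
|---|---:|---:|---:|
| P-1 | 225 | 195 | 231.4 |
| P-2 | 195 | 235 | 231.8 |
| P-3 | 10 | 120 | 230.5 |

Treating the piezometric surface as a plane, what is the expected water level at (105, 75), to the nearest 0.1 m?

230.1 m

Three-point gradient (reference P-1): Δ to P-2 = (-30, 40, +0.4), Δ to P-3 = (-215, -75, -0.9).
∂h/∂x = +0.0005530, ∂h/∂y = +0.01041 (det = 10850).
h(105, 75) = 231.4 + (+0.0005530)·(-120) + (+0.01041)·(-120) = 231.4 -0.066 -1.250 = 230.084 m.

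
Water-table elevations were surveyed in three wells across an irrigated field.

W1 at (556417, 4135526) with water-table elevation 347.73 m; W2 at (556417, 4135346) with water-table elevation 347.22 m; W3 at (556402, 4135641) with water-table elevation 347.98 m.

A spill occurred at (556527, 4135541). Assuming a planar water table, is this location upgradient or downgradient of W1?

upgradient

Three-point gradient (reference W1): Δ to W2 = (0, -180, -0.51), Δ to W3 = (-15, 115, +0.25).
∂h/∂x = +0.005056, ∂h/∂y = +0.002833 (det = -2700).
Head at (556527, 4135541) = 347.73 + (+0.005056)·(110) + (+0.002833)·(15) = 348.33 m.
That is higher than the 347.73 m at W1, so the point is upgradient.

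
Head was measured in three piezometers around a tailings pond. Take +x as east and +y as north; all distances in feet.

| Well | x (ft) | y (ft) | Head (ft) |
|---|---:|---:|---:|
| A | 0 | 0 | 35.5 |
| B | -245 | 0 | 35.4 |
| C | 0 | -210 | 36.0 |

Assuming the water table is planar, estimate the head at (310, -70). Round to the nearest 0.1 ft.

35.8 ft

∂h/∂x = (35.4 − 35.5) / (-245 − 0) = +0.0004082
∂h/∂y = (36.0 − 35.5) / (-210 − 0) = -0.002381
h(310, -70) = 35.5 + (+0.0004082)·(310) + (-0.002381)·(-70) = 35.5 +0.127 +0.167 = 35.793 ft.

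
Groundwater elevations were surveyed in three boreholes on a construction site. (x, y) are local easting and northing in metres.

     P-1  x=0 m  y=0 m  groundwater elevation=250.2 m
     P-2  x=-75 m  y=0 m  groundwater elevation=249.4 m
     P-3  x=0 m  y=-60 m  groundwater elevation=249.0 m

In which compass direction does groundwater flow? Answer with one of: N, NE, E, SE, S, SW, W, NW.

SW

∂h/∂x = (249.4 − 250.2) / (-75 − 0) = +0.01067
∂h/∂y = (249.0 − 250.2) / (-60 − 0) = +0.02000
Flow = −∇h = (-0.01067 east, -0.02000 north), which points southwest.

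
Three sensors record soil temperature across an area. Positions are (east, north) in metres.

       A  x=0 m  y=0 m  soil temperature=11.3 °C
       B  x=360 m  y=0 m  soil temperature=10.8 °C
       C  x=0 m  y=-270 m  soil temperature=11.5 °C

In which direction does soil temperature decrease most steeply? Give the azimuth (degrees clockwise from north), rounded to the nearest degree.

062°

∂T/∂x = (10.8 − 11.3) / (360 − 0) = -0.001389
∂T/∂y = (11.5 − 11.3) / (-270 − 0) = -0.0007407
Steepest decrease is along −∇f: components (+0.001389 E, +0.0007407 N).
Azimuth = atan2(+0.001389, +0.0007407) = 61.9° ≈ 062°.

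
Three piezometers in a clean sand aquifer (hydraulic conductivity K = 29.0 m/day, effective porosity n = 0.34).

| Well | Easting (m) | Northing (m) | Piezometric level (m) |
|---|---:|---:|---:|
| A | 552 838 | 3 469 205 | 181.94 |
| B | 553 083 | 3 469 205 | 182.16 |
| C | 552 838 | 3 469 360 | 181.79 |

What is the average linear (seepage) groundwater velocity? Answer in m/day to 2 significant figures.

∂h/∂x = (182.16 − 181.94) / (553083 − 552838) = +0.0008980
∂h/∂y = (181.79 − 181.94) / (3469360 − 3469205) = -0.0009677
|∇h| = √(0.0008980² + -0.0009677²) = 0.00132
Seepage velocity v = K·i/n = 29.0 × 0.00132 / 0.34 = 0.1126 m/day.

0.11 m/day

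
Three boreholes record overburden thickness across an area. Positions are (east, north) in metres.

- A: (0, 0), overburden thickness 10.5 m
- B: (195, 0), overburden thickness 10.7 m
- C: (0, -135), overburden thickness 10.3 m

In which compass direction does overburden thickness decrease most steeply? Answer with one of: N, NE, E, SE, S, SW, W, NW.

SW

∂d/∂x = (10.7 − 10.5) / (195 − 0) = +0.001026
∂d/∂y = (10.3 − 10.5) / (-135 − 0) = +0.001481
Steepest decrease is along −∇f = (-0.001026 E, -0.001481 N) → southwest.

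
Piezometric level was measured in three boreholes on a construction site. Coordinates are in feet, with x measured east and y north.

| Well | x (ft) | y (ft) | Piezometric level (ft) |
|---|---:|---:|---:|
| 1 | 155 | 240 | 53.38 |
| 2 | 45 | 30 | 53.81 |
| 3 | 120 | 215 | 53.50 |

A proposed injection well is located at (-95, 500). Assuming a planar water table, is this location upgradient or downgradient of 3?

Taking 1 as reference: 2−1 = (-110, -210, +0.43); 3−1 = (-35, -25, +0.12).
Determinant of the coordinate differences = (-110)·(-25) − (-35)·(-210) = -4600.
∂h/∂x = [(+0.43)·(-25) − (+0.12)·(-210)] / -4600 = -0.003141
∂h/∂y = [(-110)·(+0.12) − (-35)·(+0.43)] / -4600 = -0.0004022
Head at (-95, 500) = 53.38 + (-0.003141)·(-250) + (-0.0004022)·(260) = 54.06 ft.
That is higher than the 53.50 ft at 3, so the point is upgradient.

upgradient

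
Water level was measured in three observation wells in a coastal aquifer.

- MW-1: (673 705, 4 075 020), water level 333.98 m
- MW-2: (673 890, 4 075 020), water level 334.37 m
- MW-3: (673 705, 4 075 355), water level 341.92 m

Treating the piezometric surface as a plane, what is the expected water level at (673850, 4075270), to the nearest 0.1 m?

∂h/∂x = (334.37 − 333.98) / (673890 − 673705) = +0.002108
∂h/∂y = (341.92 − 333.98) / (4075355 − 4075020) = +0.02370
h(673850, 4075270) = 333.98 + (+0.002108)·(145) + (+0.02370)·(250) = 333.98 +0.306 +5.925 = 340.211 m.

340.2 m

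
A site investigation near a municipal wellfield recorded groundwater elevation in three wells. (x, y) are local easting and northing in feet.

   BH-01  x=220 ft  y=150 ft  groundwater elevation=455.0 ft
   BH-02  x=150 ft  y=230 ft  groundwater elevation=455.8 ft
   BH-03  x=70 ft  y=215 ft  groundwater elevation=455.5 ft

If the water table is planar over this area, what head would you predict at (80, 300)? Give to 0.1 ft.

Three-point gradient (reference BH-01): Δ to BH-02 = (-70, 80, +0.8), Δ to BH-03 = (-150, 65, +0.5).
∂h/∂x = +0.001611, ∂h/∂y = +0.01141 (det = 7450).
h(80, 300) = 455.0 + (+0.001611)·(-140) + (+0.01141)·(150) = 455.0 -0.226 +1.711 = 456.486 ft.

456.5 ft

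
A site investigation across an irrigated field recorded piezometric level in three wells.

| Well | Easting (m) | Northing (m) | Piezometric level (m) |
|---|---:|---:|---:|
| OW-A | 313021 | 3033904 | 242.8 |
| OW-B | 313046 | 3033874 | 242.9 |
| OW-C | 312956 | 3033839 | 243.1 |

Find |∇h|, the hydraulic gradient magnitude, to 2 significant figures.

0.0040

Taking OW-A as reference: OW-B−OW-A = (25, -30, +0.1); OW-C−OW-A = (-65, -65, +0.3).
Solve a·Δx + b·Δy = Δh: det = 25·(-65) − (-65)·(-30) = -3575.
∂h/∂x = [(+0.1)·(-65) − (+0.3)·(-30)] / -3575 = -0.0006993
∂h/∂y = [25·(+0.3) − (-65)·(+0.1)] / -3575 = -0.003916
|∇h| = √(-0.0006993² + -0.003916²) = 0.003978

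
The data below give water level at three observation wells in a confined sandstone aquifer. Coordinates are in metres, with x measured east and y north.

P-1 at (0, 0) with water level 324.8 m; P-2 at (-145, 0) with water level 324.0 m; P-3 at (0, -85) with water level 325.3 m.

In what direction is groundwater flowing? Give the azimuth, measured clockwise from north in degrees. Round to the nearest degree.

∂h/∂x = (324.0 − 324.8) / (-145 − 0) = +0.005517
∂h/∂y = (325.3 − 324.8) / (-85 − 0) = -0.005882
Flow direction (−∇h) has components (-0.005517 E, +0.005882 N).
Azimuth = atan2(E, N) = atan2(-0.005517, +0.005882) = 316.8° ≈ 317°.

317°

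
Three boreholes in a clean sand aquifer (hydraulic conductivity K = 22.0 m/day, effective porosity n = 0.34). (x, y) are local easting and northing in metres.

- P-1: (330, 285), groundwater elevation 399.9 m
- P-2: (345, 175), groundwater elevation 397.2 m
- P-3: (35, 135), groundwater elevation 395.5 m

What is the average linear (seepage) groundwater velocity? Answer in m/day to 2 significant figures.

With h = a·x + b·y + c and P-1 as origin, the differences give:
  15·a + (-110)·b = -2.7
  (-295)·a + (-150)·b = -4.4
Eliminate b (×(-150) and ×(-110), subtract): -34700·a = -79.00 → a = ∂h/∂x = +0.002277
Back-substitute: b = ∂h/∂y = +0.02486.
|∇h| = √(0.002277² + 0.02486²) = 0.02496
Seepage velocity v = K·i/n = 22.0 × 0.02496 / 0.34 = 1.615 m/day.

1.6 m/day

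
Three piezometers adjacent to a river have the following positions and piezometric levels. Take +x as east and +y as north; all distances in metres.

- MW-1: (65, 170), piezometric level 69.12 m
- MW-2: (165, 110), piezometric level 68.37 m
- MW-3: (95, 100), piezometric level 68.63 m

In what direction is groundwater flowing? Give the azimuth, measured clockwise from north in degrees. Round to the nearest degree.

Taking MW-1 as reference: MW-2−MW-1 = (100, -60, -0.75); MW-3−MW-1 = (30, -70, -0.49).
Determinant of the coordinate differences = 100·(-70) − 30·(-60) = -5200.
∂h/∂x = [(-0.75)·(-70) − (-0.49)·(-60)] / -5200 = -0.004442
∂h/∂y = [100·(-0.49) − 30·(-0.75)] / -5200 = +0.005096
Flow direction (−∇h) has components (+0.004442 E, -0.005096 N).
Azimuth = atan2(E, N) = atan2(+0.004442, -0.005096) = 138.9° ≈ 139°.

139°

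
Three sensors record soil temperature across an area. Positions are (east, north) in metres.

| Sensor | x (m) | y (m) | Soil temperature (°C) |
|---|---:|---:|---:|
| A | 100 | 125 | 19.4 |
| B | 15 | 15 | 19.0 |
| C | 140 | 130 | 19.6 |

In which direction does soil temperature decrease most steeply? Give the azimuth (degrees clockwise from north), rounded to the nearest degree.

Three-point gradient (reference A): Δ to B = (-85, -110, -0.4), Δ to C = (40, 5, +0.2).
∂T/∂x = +0.005031, ∂T/∂y = -0.0002516 (det = 3975).
Steepest decrease is along −∇f: components (-0.005031 E, +0.0002516 N).
Azimuth = atan2(-0.005031, +0.0002516) = 272.9° ≈ 273°.

273°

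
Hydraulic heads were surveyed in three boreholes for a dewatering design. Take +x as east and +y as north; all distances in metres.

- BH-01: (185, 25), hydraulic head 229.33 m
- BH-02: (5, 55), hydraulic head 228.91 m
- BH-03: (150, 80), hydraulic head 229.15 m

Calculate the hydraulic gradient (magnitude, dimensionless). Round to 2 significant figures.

0.0028

With h = a·x + b·y + c and BH-01 as origin, the differences give:
  (-180)·a + 30·b = -0.42
  (-35)·a + 55·b = -0.18
Eliminate b (×55 and ×30, subtract): -8850·a = -17.700 → a = ∂h/∂x = +0.002000
Back-substitute: b = ∂h/∂y = -0.002000.
|∇h| = √(0.002000² + -0.002000²) = 0.002828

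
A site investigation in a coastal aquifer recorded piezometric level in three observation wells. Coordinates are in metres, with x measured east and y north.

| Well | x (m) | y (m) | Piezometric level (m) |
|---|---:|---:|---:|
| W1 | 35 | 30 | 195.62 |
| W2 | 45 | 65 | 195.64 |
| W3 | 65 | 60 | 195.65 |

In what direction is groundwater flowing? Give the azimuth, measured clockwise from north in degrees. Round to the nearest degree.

Taking W1 as reference: W2−W1 = (10, 35, +0.02); W3−W1 = (30, 30, +0.03).
Solve a·Δx + b·Δy = Δh: det = 10·30 − 30·35 = -750.
∂h/∂x = [(+0.02)·30 − (+0.03)·35] / -750 = +0.0006000
∂h/∂y = [10·(+0.03) − 30·(+0.02)] / -750 = +0.0004000
Flow direction (−∇h) has components (-0.0006000 E, -0.0004000 N).
Azimuth = atan2(E, N) = atan2(-0.0006000, -0.0004000) = 236.3° ≈ 236°.

236°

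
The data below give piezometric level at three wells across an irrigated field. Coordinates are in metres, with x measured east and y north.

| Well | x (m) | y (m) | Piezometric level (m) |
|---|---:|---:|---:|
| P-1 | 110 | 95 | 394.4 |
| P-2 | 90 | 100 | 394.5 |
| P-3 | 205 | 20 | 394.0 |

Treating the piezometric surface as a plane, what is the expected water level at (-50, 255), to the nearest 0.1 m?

395.0 m

With h = a·x + b·y + c and P-1 as origin, the differences give:
  (-20)·a + 5·b = +0.1
  95·a + (-75)·b = -0.4
Eliminate b (×(-75) and ×5, subtract): 1025·a = -5.50 → a = ∂h/∂x = -0.005366
Back-substitute: b = ∂h/∂y = -0.001463.
h(-50, 255) = 394.4 + (-0.005366)·(-160) + (-0.001463)·(160) = 394.4 +0.859 -0.234 = 395.024 m.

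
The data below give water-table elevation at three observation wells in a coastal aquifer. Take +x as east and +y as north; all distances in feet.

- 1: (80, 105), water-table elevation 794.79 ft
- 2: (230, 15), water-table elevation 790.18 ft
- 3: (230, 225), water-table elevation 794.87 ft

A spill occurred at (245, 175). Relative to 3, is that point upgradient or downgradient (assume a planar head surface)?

With h = a·x + b·y + c and 1 as origin, the differences give:
  150·a + (-90)·b = -4.61
  150·a + 120·b = +0.08
Eliminate b (×120 and ×(-90), subtract): 31500·a = -546.000 → a = ∂h/∂x = -0.01733
Back-substitute: b = ∂h/∂y = +0.02233.
Head at (245, 175) = 794.79 + (-0.01733)·(165) + (+0.02233)·(70) = 793.49 ft.
That is lower than the 794.87 ft at 3, so the point is downgradient.

downgradient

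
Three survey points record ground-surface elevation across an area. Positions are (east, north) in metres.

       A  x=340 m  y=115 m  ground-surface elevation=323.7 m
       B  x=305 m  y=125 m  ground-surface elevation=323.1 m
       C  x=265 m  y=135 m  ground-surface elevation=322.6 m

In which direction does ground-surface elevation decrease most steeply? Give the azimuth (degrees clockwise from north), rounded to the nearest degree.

009°

With z = a·x + b·y + c and A as origin, the differences give:
  (-35)·a + 10·b = -0.6
  (-75)·a + 20·b = -1.1
Eliminate b (×20 and ×10, subtract): 50·a = -1.00 → a = ∂z/∂x = -0.02000
Back-substitute: b = ∂z/∂y = -0.1300.
Steepest decrease is along −∇f: components (+0.02000 E, +0.1300 N).
Azimuth = atan2(+0.02000, +0.1300) = 8.7° ≈ 009°.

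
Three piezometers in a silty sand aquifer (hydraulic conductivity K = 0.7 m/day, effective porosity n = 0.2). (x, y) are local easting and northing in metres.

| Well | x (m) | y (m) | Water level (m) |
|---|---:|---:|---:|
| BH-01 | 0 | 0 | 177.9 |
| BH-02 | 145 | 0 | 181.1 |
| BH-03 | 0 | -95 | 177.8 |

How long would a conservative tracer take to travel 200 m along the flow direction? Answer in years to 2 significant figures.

7.1 years

∂h/∂x = (181.1 − 177.9) / (145 − 0) = +0.02207
∂h/∂y = (177.8 − 177.9) / (-95 − 0) = +0.001053
|∇h| = √(0.02207² + 0.001053²) = 0.0221
Seepage velocity v = K·i/n = 0.7 × 0.0221 / 0.2 = 0.07735 m/day.
t = 200 / 0.07735 = 2586 days = 7.08 years.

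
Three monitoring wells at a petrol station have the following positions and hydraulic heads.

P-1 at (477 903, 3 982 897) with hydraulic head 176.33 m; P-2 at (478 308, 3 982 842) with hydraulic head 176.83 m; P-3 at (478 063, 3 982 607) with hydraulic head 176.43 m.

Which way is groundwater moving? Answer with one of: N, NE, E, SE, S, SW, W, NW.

Taking P-1 as reference: P-2−P-1 = (405, -55, +0.50); P-3−P-1 = (160, -290, +0.10).
Solve a·Δx + b·Δy = Δh: det = 405·(-290) − 160·(-55) = -108650.
∂h/∂x = [(+0.50)·(-290) − (+0.10)·(-55)] / -108650 = +0.001284
∂h/∂y = [405·(+0.10) − 160·(+0.50)] / -108650 = +0.0003636
Flow = −∇h = (-0.001284 east, -0.0003636 north), which points west.

W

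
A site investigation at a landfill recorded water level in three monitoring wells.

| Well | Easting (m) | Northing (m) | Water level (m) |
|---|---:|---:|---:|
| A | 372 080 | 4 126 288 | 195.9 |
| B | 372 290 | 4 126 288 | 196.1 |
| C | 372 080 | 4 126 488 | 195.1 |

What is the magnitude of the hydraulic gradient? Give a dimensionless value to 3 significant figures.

∂h/∂x = (196.1 − 195.9) / (372290 − 372080) = +0.0009524
∂h/∂y = (195.1 − 195.9) / (4126488 − 4126288) = -0.004000
|∇h| = √(0.0009524² + -0.004000²) = 0.004112

0.00411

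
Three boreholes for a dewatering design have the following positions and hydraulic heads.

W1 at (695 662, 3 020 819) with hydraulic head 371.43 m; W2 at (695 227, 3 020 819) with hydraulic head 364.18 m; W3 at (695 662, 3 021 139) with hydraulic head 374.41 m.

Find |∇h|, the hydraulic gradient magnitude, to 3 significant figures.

∂h/∂x = (364.18 − 371.43) / (695227 − 695662) = +0.01667
∂h/∂y = (374.41 − 371.43) / (3021139 − 3020819) = +0.009313
|∇h| = √(0.01667² + 0.009313²) = 0.0191

0.0191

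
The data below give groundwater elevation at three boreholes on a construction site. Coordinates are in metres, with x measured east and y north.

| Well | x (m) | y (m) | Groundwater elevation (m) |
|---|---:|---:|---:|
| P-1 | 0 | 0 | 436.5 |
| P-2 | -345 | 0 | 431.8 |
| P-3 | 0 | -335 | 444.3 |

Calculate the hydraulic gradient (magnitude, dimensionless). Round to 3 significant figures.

0.0270

∂h/∂x = (431.8 − 436.5) / (-345 − 0) = +0.01362
∂h/∂y = (444.3 − 436.5) / (-335 − 0) = -0.02328
|∇h| = √(0.01362² + -0.02328²) = 0.02697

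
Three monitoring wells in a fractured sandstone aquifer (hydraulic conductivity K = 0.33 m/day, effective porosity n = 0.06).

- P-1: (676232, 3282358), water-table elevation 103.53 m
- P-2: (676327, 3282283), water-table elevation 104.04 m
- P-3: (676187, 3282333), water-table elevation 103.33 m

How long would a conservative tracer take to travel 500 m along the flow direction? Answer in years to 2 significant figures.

51 years

Taking P-1 as reference: P-2−P-1 = (95, -75, +0.51); P-3−P-1 = (-45, -25, -0.20).
Determinant of the coordinate differences = 95·(-25) − (-45)·(-75) = -5750.
∂h/∂x = [(+0.51)·(-25) − (-0.20)·(-75)] / -5750 = +0.004826
∂h/∂y = [95·(-0.20) − (-45)·(+0.51)] / -5750 = -0.0006870
|∇h| = √(0.004826² + -0.0006870²) = 0.004875
Seepage velocity v = K·i/n = 0.33 × 0.004875 / 0.06 = 0.02681 m/day.
t = 500 / 0.02681 = 1.865e+04 days = 51.1 years.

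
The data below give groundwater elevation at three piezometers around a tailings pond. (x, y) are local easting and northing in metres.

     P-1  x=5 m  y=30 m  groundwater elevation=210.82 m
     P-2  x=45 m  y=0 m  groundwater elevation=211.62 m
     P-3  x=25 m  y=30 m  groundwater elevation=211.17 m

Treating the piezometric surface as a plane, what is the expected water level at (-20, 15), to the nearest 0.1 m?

Differences from P-1: to P-2 (Δx, Δy, Δh) = (40, -30, +0.80); to P-3 = (20, 0, +0.35).
Determinant of the coordinate differences = 40·0 − 20·(-30) = 600.
∂h/∂x = [(+0.80)·0 − (+0.35)·(-30)] / 600 = +0.01750
∂h/∂y = [40·(+0.35) − 20·(+0.80)] / 600 = -0.003333
h(-20, 15) = 210.82 + (+0.01750)·(-25) + (-0.003333)·(-15) = 210.82 -0.437 +0.050 = 210.433 m.

210.4 m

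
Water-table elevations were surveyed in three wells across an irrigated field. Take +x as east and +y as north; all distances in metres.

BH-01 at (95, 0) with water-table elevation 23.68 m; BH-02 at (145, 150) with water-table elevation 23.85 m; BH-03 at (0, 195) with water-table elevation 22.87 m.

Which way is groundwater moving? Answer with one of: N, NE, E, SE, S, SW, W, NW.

Differences from BH-01: to BH-02 (Δx, Δy, Δh) = (50, 150, +0.17); to BH-03 = (-95, 195, -0.81).
Solve a·Δx + b·Δy = Δh: det = 50·195 − (-95)·150 = 24000.
∂h/∂x = [(+0.17)·195 − (-0.81)·150] / 24000 = +0.006444
∂h/∂y = [50·(-0.81) − (-95)·(+0.17)] / 24000 = -0.001015
Flow = −∇h = (-0.006444 east, +0.001015 north), which points west.

W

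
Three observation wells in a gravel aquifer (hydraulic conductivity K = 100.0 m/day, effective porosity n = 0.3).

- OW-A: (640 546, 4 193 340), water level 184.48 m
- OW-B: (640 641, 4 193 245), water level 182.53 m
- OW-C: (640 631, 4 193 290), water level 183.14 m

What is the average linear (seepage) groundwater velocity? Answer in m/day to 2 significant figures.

4.9 m/day

With h = a·x + b·y + c and OW-A as origin, the differences give:
  95·a + (-95)·b = -1.95
  85·a + (-50)·b = -1.34
Eliminate b (×(-50) and ×(-95), subtract): 3325·a = -29.800 → a = ∂h/∂x = -0.008962
Back-substitute: b = ∂h/∂y = +0.01156.
|∇h| = √(-0.008962² + 0.01156²) = 0.01463
Seepage velocity v = K·i/n = 100.0 × 0.01463 / 0.3 = 4.877 m/day.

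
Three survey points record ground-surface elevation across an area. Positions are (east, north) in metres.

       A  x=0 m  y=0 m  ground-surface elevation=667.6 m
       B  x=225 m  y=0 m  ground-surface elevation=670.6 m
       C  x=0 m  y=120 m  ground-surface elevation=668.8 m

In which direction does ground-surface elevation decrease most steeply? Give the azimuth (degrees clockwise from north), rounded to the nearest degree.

∂z/∂x = (670.6 − 667.6) / (225 − 0) = +0.01333
∂z/∂y = (668.8 − 667.6) / (120 − 0) = +0.010000
Steepest decrease is along −∇f: components (-0.01333 E, -0.010000 N).
Azimuth = atan2(-0.01333, -0.010000) = 233.1° ≈ 233°.

233°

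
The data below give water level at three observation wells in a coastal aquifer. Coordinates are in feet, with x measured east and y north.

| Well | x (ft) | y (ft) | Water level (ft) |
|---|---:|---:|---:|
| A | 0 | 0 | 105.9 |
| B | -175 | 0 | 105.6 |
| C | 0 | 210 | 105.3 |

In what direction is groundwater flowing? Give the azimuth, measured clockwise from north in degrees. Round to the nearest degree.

∂h/∂x = (105.6 − 105.9) / (-175 − 0) = +0.001714
∂h/∂y = (105.3 − 105.9) / (210 − 0) = -0.002857
Flow direction (−∇h) has components (-0.001714 E, +0.002857 N).
Azimuth = atan2(E, N) = atan2(-0.001714, +0.002857) = 329.0° ≈ 329°.

329°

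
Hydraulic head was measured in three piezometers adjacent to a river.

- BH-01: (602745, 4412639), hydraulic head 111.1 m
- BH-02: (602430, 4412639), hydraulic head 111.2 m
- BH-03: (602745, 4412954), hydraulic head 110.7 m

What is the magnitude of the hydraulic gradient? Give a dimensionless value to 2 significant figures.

∂h/∂x = (111.2 − 111.1) / (602430 − 602745) = -0.0003175
∂h/∂y = (110.7 − 111.1) / (4412954 − 4412639) = -0.001270
|∇h| = √(-0.0003175² + -0.001270²) = 0.001309

0.0013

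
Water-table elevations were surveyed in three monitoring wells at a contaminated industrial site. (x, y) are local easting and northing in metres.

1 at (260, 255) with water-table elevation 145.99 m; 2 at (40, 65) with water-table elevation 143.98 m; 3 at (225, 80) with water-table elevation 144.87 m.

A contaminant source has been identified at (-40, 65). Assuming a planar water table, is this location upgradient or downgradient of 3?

downgradient

Differences from 1: to 2 (Δx, Δy, Δh) = (-220, -190, -2.01); to 3 = (-35, -175, -1.12).
Solve a·Δx + b·Δy = Δh: det = (-220)·(-175) − (-35)·(-190) = 31850.
∂h/∂x = [(-2.01)·(-175) − (-1.12)·(-190)] / 31850 = +0.004363
∂h/∂y = [(-220)·(-1.12) − (-35)·(-2.01)] / 31850 = +0.005527
Head at (-40, 65) = 145.99 + (+0.004363)·(-300) + (+0.005527)·(-190) = 143.63 m.
That is lower than the 144.87 m at 3, so the point is downgradient.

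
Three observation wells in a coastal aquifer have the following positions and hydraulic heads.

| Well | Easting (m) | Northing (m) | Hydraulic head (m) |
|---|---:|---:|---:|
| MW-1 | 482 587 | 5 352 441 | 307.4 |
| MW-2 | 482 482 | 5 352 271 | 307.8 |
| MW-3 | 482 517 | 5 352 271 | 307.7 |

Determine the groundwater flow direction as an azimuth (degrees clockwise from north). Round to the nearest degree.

Taking MW-1 as reference: MW-2−MW-1 = (-105, -170, +0.4); MW-3−MW-1 = (-70, -170, +0.3).
Determinant of the coordinate differences = (-105)·(-170) − (-70)·(-170) = 5950.
∂h/∂x = [(+0.4)·(-170) − (+0.3)·(-170)] / 5950 = -0.002857
∂h/∂y = [(-105)·(+0.3) − (-70)·(+0.4)] / 5950 = -0.0005882
Flow direction (−∇h) has components (+0.002857 E, +0.0005882 N).
Azimuth = atan2(E, N) = atan2(+0.002857, +0.0005882) = 78.4° ≈ 078°.

078°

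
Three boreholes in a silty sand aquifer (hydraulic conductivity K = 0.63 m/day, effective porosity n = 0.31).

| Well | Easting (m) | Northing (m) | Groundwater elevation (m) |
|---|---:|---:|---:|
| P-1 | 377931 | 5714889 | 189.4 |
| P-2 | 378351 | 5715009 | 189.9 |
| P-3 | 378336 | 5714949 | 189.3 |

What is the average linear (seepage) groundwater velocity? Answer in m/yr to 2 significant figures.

7.9 m/yr

Taking P-1 as reference: P-2−P-1 = (420, 120, +0.5); P-3−P-1 = (405, 60, -0.1).
Determinant of the coordinate differences = 420·60 − 405·120 = -23400.
∂h/∂x = [(+0.5)·60 − (-0.1)·120] / -23400 = -0.001795
∂h/∂y = [420·(-0.1) − 405·(+0.5)] / -23400 = +0.01045
|∇h| = √(-0.001795² + 0.01045²) = 0.0106
Seepage velocity v = K·i/n = 0.63 × 0.0106 / 0.31 = 0.02154 m/day = 7.867 m/yr.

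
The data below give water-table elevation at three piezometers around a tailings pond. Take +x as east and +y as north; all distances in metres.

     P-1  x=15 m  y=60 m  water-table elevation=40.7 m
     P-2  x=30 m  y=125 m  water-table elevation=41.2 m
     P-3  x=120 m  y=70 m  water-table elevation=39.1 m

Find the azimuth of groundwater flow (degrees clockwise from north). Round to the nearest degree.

125°

With h = a·x + b·y + c and P-1 as origin, the differences give:
  15·a + 65·b = +0.5
  105·a + 10·b = -1.6
Eliminate b (×10 and ×65, subtract): -6675·a = 109.00 → a = ∂h/∂x = -0.01633
Back-substitute: b = ∂h/∂y = +0.01146.
Flow direction (−∇h) has components (+0.01633 E, -0.01146 N).
Azimuth = atan2(E, N) = atan2(+0.01633, -0.01146) = 125.1° ≈ 125°.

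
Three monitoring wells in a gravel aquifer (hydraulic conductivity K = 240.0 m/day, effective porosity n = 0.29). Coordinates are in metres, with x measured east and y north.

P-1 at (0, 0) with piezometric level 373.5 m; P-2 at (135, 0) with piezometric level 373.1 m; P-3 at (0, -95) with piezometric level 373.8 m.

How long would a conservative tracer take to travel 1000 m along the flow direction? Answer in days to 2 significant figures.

280 days

∂h/∂x = (373.1 − 373.5) / (135 − 0) = -0.002963
∂h/∂y = (373.8 − 373.5) / (-95 − 0) = -0.003158
|∇h| = √(-0.002963² + -0.003158²) = 0.00433
Seepage velocity v = K·i/n = 240.0 × 0.00433 / 0.29 = 3.583 m/day.
t = 1000 / 3.583 = 279.1 days.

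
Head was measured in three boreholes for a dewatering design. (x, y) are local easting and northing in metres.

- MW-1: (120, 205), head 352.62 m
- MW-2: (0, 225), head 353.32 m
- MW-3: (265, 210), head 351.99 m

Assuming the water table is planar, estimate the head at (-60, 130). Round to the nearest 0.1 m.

352.9 m

With h = a·x + b·y + c and MW-1 as origin, the differences give:
  (-120)·a + 20·b = +0.70
  145·a + 5·b = -0.63
Eliminate b (×5 and ×20, subtract): -3500·a = 16.100 → a = ∂h/∂x = -0.004600
Back-substitute: b = ∂h/∂y = +0.007400.
h(-60, 130) = 352.62 + (-0.004600)·(-180) + (+0.007400)·(-75) = 352.62 +0.828 -0.555 = 352.893 m.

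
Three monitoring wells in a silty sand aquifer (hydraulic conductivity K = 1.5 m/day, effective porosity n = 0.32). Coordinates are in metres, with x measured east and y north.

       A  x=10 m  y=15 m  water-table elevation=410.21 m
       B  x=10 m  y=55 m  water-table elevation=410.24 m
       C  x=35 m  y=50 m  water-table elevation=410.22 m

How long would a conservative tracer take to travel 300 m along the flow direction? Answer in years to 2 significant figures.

180 years

Taking A as reference: B−A = (0, 40, +0.03); C−A = (25, 35, +0.01).
Solve a·Δx + b·Δy = Δh: det = 0·35 − 25·40 = -1000.
∂h/∂x = [(+0.03)·35 − (+0.01)·40] / -1000 = -0.0006500
∂h/∂y = [0·(+0.01) − 25·(+0.03)] / -1000 = +0.0007500
|∇h| = √(-0.0006500² + 0.0007500²) = 0.0009925
Seepage velocity v = K·i/n = 1.5 × 0.0009925 / 0.32 = 0.004652 m/day.
t = 300 / 0.004652 = 6.449e+04 days = 177 years.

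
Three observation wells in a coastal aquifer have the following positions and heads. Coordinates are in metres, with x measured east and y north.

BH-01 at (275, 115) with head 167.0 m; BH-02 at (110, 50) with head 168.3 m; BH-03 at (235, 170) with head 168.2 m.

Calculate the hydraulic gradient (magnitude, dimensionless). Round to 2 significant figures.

Differences from BH-01: to BH-02 (Δx, Δy, Δh) = (-165, -65, +1.3); to BH-03 = (-40, 55, +1.2).
Solve a·Δx + b·Δy = Δh: det = (-165)·55 − (-40)·(-65) = -11675.
∂h/∂x = [(+1.3)·55 − (+1.2)·(-65)] / -11675 = -0.01281
∂h/∂y = [(-165)·(+1.2) − (-40)·(+1.3)] / -11675 = +0.01251
|∇h| = √(-0.01281² + 0.01251²) = 0.01791

0.018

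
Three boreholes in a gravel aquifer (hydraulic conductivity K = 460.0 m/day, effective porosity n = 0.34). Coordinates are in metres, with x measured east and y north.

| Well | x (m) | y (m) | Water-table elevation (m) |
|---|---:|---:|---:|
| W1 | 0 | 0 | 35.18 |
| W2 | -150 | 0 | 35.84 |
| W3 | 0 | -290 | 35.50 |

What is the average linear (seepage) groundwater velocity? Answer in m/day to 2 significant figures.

∂h/∂x = (35.84 − 35.18) / (-150 − 0) = -0.004400
∂h/∂y = (35.50 − 35.18) / (-290 − 0) = -0.001103
|∇h| = √(-0.004400² + -0.001103²) = 0.004536
Seepage velocity v = K·i/n = 460.0 × 0.004536 / 0.34 = 6.137 m/day.

6.1 m/day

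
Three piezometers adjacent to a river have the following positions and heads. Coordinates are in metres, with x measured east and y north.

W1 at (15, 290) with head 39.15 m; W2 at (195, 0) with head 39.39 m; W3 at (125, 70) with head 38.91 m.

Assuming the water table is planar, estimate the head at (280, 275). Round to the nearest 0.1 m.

With h = a·x + b·y + c and W1 as origin, the differences give:
  180·a + (-290)·b = +0.24
  110·a + (-220)·b = -0.24
Eliminate b (×(-220) and ×(-290), subtract): -7700·a = -122.400 → a = ∂h/∂x = +0.01590
Back-substitute: b = ∂h/∂y = +0.009039.
h(280, 275) = 39.15 + (+0.01590)·(265) + (+0.009039)·(-15) = 39.15 +4.212 -0.136 = 43.227 m.

43.2 m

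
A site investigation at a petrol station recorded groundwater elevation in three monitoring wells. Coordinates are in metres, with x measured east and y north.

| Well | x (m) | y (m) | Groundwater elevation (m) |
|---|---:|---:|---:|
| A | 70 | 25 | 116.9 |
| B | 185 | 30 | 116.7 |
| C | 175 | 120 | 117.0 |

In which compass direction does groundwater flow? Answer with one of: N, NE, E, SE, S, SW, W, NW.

With h = a·x + b·y + c and A as origin, the differences give:
  115·a + 5·b = -0.2
  105·a + 95·b = +0.1
Eliminate b (×95 and ×5, subtract): 10400·a = -19.50 → a = ∂h/∂x = -0.001875
Back-substitute: b = ∂h/∂y = +0.003125.
Flow = −∇h = (+0.001875 east, -0.003125 north), which points southeast.

SE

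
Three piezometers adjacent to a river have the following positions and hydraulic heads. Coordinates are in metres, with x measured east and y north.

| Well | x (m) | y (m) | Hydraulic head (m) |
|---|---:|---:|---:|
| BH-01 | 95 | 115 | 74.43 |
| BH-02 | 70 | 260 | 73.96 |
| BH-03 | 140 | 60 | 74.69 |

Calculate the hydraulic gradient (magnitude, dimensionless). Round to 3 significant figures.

Taking BH-01 as reference: BH-02−BH-01 = (-25, 145, -0.47); BH-03−BH-01 = (45, -55, +0.26).
Solve a·Δx + b·Δy = Δh: det = (-25)·(-55) − 45·145 = -5150.
∂h/∂x = [(-0.47)·(-55) − (+0.26)·145] / -5150 = +0.002301
∂h/∂y = [(-25)·(+0.26) − 45·(-0.47)] / -5150 = -0.002845
|∇h| = √(0.002301² + -0.002845²) = 0.003659

0.00366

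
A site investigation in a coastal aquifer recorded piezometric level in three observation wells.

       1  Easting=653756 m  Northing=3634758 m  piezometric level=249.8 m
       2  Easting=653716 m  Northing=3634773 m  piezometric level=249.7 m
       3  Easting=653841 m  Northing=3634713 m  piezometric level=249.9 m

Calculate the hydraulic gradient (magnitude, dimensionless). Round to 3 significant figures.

0.0103

Taking 1 as reference: 2−1 = (-40, 15, -0.1); 3−1 = (85, -45, +0.1).
Solve a·Δx + b·Δy = Δh: det = (-40)·(-45) − 85·15 = 525.
∂h/∂x = [(-0.1)·(-45) − (+0.1)·15] / 525 = +0.005714
∂h/∂y = [(-40)·(+0.1) − 85·(-0.1)] / 525 = +0.008571
|∇h| = √(0.005714² + 0.008571²) = 0.0103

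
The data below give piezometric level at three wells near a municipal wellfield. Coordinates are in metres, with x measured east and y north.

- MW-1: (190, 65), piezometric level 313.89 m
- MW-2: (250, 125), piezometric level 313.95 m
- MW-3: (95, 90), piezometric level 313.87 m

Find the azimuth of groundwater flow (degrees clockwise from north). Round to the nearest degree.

With h = a·x + b·y + c and MW-1 as origin, the differences give:
  60·a + 60·b = +0.06
  (-95)·a + 25·b = -0.02
Eliminate b (×25 and ×60, subtract): 7200·a = 2.700 → a = ∂h/∂x = +0.0003750
Back-substitute: b = ∂h/∂y = +0.0006250.
Flow direction (−∇h) has components (-0.0003750 E, -0.0006250 N).
Azimuth = atan2(E, N) = atan2(-0.0003750, -0.0006250) = 211.0° ≈ 211°.

211°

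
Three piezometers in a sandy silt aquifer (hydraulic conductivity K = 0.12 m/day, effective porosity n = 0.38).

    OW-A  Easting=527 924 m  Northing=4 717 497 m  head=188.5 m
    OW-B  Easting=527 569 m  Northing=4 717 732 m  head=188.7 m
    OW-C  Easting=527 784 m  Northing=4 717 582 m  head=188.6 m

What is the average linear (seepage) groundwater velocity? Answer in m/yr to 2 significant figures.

0.42 m/yr

Differences from OW-A: to OW-B (Δx, Δy, Δh) = (-355, 235, +0.2); to OW-C = (-140, 85, +0.1).
Solve a·Δx + b·Δy = Δh: det = (-355)·85 − (-140)·235 = 2725.
∂h/∂x = [(+0.2)·85 − (+0.1)·235] / 2725 = -0.002385
∂h/∂y = [(-355)·(+0.1) − (-140)·(+0.2)] / 2725 = -0.002752
|∇h| = √(-0.002385² + -0.002752²) = 0.003642
Seepage velocity v = K·i/n = 0.12 × 0.003642 / 0.38 = 0.00115 m/day = 0.42 m/yr.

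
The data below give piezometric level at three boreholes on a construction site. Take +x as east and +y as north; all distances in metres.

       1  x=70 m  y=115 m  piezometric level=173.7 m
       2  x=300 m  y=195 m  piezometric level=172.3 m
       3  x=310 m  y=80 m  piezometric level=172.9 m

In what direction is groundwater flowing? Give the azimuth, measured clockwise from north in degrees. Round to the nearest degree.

With h = a·x + b·y + c and 1 as origin, the differences give:
  230·a + 80·b = -1.4
  240·a + (-35)·b = -0.8
Eliminate b (×(-35) and ×80, subtract): -27250·a = 113.00 → a = ∂h/∂x = -0.004147
Back-substitute: b = ∂h/∂y = -0.005578.
Flow direction (−∇h) has components (+0.004147 E, +0.005578 N).
Azimuth = atan2(E, N) = atan2(+0.004147, +0.005578) = 36.6° ≈ 037°.

037°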